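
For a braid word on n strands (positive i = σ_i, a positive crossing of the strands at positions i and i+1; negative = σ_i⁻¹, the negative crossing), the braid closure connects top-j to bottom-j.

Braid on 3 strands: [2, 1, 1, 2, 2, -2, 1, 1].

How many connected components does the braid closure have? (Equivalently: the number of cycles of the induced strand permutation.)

Track the strand permutation on 3 strands, starting from identity.
  step 1: s2 swaps positions 2,3 -> [1 3 2]
  step 2: s1 swaps positions 1,2 -> [3 1 2]
  step 3: s1 swaps positions 1,2 -> [1 3 2]
  step 4: s2 swaps positions 2,3 -> [1 2 3]
  step 5: s2 swaps positions 2,3 -> [1 3 2]
  step 6: s2^-1 swaps positions 2,3 -> [1 2 3]
  step 7: s1 swaps positions 1,2 -> [2 1 3]
  step 8: s1 swaps positions 1,2 -> [1 2 3]
Final permutation (position -> original strand): [1 2 3]
Closure components = cycle count of this permutation = 3.

Answer: 3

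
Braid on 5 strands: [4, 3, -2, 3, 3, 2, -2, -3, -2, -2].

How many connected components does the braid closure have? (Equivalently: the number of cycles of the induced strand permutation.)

3

Derivation:
Track the strand permutation on 5 strands, starting from identity.
  step 1: s4 swaps positions 4,5 -> [1 2 3 5 4]
  step 2: s3 swaps positions 3,4 -> [1 2 5 3 4]
  step 3: s2^-1 swaps positions 2,3 -> [1 5 2 3 4]
  step 4: s3 swaps positions 3,4 -> [1 5 3 2 4]
  step 5: s3 swaps positions 3,4 -> [1 5 2 3 4]
  step 6: s2 swaps positions 2,3 -> [1 2 5 3 4]
  step 7: s2^-1 swaps positions 2,3 -> [1 5 2 3 4]
  step 8: s3^-1 swaps positions 3,4 -> [1 5 3 2 4]
  step 9: s2^-1 swaps positions 2,3 -> [1 3 5 2 4]
  step 10: s2^-1 swaps positions 2,3 -> [1 5 3 2 4]
Final permutation (position -> original strand): [1 5 3 2 4]
Closure components = cycle count of this permutation = 3.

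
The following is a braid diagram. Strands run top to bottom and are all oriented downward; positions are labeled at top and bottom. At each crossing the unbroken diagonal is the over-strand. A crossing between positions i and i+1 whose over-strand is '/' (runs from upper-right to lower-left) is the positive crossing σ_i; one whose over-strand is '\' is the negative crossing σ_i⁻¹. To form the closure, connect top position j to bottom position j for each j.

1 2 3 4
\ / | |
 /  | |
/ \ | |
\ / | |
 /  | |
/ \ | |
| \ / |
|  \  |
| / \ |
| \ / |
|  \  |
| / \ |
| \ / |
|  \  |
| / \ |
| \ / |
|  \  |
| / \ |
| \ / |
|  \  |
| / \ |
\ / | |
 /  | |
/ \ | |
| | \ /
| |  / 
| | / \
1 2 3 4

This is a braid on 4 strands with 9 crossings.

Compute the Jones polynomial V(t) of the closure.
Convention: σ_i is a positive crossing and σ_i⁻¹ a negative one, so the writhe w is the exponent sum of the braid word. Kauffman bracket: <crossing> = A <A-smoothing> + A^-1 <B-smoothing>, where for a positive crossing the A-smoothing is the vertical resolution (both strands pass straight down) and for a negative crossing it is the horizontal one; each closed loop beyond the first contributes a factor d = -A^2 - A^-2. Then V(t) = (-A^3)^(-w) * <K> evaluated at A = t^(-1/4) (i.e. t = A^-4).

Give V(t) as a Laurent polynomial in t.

-t^2 + t - 1 + 3*t^-1 - 2*t^-2 + 3*t^-3 - 2*t^-4 + t^-5 - t^-6

Derivation:
Reading the diagram top to bottom ('/'-over between positions i,i+1 = s_i, '\'-over = s_i^-1): braid word = s1 s1 s2^-1 s2^-1 s2^-1 s2^-1 s2^-1 s1 s3.
The presented braid s1 s1 s2^-1 s2^-1 s2^-1 s2^-1 s2^-1 s1 s3 on 4 strands reduces by inverse Markov moves (closure unchanged at each step):
  Destabilize: the word has the form β·s3 where s3 occurs only as the final letter (β ∈ B_3); drop it and the last strand → 3 strands.
Reduced to β = s1 s1 s2^-1 s2^-1 s2^-1 s2^-1 s2^-1 s1 on 3 strands, 8 crossings.
Compute on β:
Braid: s1 s1 s2^-1 s2^-1 s2^-1 s2^-1 s2^-1 s1 on 3 strands, 8 crossings.
Writhe w = (#positive) - (#negative) = 3 - 5 = -2.
Enumerate smoothing states for the bracket polynomial. There are 2^8 = 256 states.
Smooth each crossing (0=||, 1=⌣⌢); contribution A^(Σ sign_k(1-2s_k)) * d^(L-1).
Tabulate the states by total A-exponent and number of loops L (A-exp: L × count):
  A^8: L=6 ×1
  A^6: L=5 ×8
  A^4: L=4 ×25, L=6 ×3
  A^2: L=3 ×40, L=5 ×15, L=7 ×1
  A^0: L=2 ×35, L=4 ×30, L=6 ×5
  A^-2: L=1 ×15, L=3 ×31, L=5 ×10
  A^-4: L=2 ×18, L=4 ×10
  A^-6: L=3 ×8
  A^-8: L=4 ×1
Each group contributes A^e * Σ count * d^(L-1):
Powers of d = -A^2 - A^-2: d^2 = A^4 + 2 + A^-4; d^3 = -A^6 - 3*A^2 - 3*A^-2 - A^-6; d^4 = A^8 + 4*A^4 + 6 + 4*A^-4 + A^-8; d^5 = -A^10 - 5*A^6 - 10*A^2 - 10*A^-2 - 5*A^-6 - A^-10; d^6 = A^12 + 6*A^8 + 15*A^4 + 20 + 15*A^-4 + 6*A^-8 + A^-12.
  A^8 * (d^5) = -A^18 - 5*A^14 - 10*A^10 - 10*A^6 - 5*A^2 - A^-2
  A^6 * (8*d^4) = 8*A^14 + 32*A^10 + 48*A^6 + 32*A^2 + 8*A^-2
  A^4 * (25*d^3 + 3*d^5) = -3*A^14 - 40*A^10 - 105*A^6 - 105*A^2 - 40*A^-2 - 3*A^-6
  A^2 * (40*d^2 + 15*d^4 + d^6) = A^14 + 21*A^10 + 115*A^6 + 190*A^2 + 115*A^-2 + 21*A^-6 + A^-10
  A^0 * (35*d + 30*d^3 + 5*d^5) = -5*A^10 - 55*A^6 - 175*A^2 - 175*A^-2 - 55*A^-6 - 5*A^-10
  A^-2 * (15 + 31*d^2 + 10*d^4) = 10*A^6 + 71*A^2 + 137*A^-2 + 71*A^-6 + 10*A^-10
  A^-4 * (18*d + 10*d^3) = -10*A^2 - 48*A^-2 - 48*A^-6 - 10*A^-10
  A^-6 * (8*d^2) = 8*A^-2 + 16*A^-6 + 8*A^-10
  A^-8 * (d^3) = -A^-2 - 3*A^-6 - 3*A^-10 - A^-14
Summing the groups: <K> = -A^18 + A^14 - 2*A^10 + 3*A^6 - 2*A^2 + 3*A^-2 - A^-6 + A^-10 - A^-14
Normalise by the writhe: (-A^3)^(-w) = (-A^3)^(2) = A^6, so f(A) = A^6 * <K> = -A^24 + A^20 - 2*A^16 + 3*A^12 - 2*A^8 + 3*A^4 - 1 + A^-4 - A^-8.
Substitute A = t^(-1/4), i.e. A^e → t^(-e/4): V(t) = -t^2 + t - 1 + 3*t^-1 - 2*t^-2 + 3*t^-3 - 2*t^-4 + t^-5 - t^-6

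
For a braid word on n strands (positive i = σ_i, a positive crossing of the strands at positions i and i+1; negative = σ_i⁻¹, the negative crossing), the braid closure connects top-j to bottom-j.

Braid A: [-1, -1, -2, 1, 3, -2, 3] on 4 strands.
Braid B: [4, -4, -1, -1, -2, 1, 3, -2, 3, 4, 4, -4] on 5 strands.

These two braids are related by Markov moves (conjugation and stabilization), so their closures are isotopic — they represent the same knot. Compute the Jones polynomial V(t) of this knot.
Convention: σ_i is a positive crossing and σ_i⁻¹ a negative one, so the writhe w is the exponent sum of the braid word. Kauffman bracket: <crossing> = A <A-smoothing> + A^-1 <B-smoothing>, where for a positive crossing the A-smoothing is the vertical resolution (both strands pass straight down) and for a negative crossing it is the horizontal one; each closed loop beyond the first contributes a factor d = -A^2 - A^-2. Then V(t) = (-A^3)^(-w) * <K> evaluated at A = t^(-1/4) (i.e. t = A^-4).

Markov-equivalent braids have isotopic closures, hence identical knot invariants. Strip the Markov moves from each word to reach a common short braid β, then compute V(t) once on β.
Braid A: s1^-1 s1^-1 s2^-1 s1 s3 s2^-1 s3 on 4 strands has no conjugating prefix/suffix or stabilization to strip; take β = s1^-1 s1^-1 s2^-1 s1 s3 s2^-1 s3.
Braid B: s4 s4^-1 s1^-1 s1^-1 s2^-1 s1 s3 s2^-1 s3 s4 s4 s4^-1 on 5 strands reduces by inverse Markov moves (closure unchanged at each step):
  Deconjugate: the word is γ·β·γ⁻¹ with γ = s4 s4^-1 (prefix) and γ⁻¹ = s4 s4^-1 (suffix); strip both.
  Destabilize: the word has the form β·s4 where s4 occurs only as the final letter (β ∈ B_4); drop it and the last strand → 4 strands.
Reduced to β = s1^-1 s1^-1 s2^-1 s1 s3 s2^-1 s3 on 4 strands, 7 crossings.
Both give the same β = s1^-1 s1^-1 s2^-1 s1 s3 s2^-1 s3 on 4 strands, so one state sum suffices:
Braid: s1^-1 s1^-1 s2^-1 s1 s3 s2^-1 s3 on 4 strands, 7 crossings.
Writhe w = (#positive) - (#negative) = 3 - 4 = -1.
Computing the Kauffman bracket via state sum. There are 2^7 = 128 states.
For each crossing: s=0 is the vertical smoothing, s=1 horizontal. Crossing k contributes A^(sign_k * (1 - 2*s_k)); loop factor d = -A^2 - A^-2.
Tabulate the states by total A-exponent and number of loops L (A-exp: L × count):
  A^7: L=4 ×1
  A^5: L=3 ×7
  A^3: L=2 ×17, L=4 ×4
  A^1: L=1 ×14, L=3 ×20, L=5 ×1
  A^-1: L=2 ×27, L=4 ×8
  A^-3: L=1 ×5, L=3 ×15, L=5 ×1
  A^-5: L=2 ×4, L=4 ×3
  A^-7: L=3 ×1
Each group contributes A^e * Σ count * d^(L-1):
Powers of d = -A^2 - A^-2: d^2 = A^4 + 2 + A^-4; d^3 = -A^6 - 3*A^2 - 3*A^-2 - A^-6; d^4 = A^8 + 4*A^4 + 6 + 4*A^-4 + A^-8.
  A^7 * (d^3) = -A^13 - 3*A^9 - 3*A^5 - A
  A^5 * (7*d^2) = 7*A^9 + 14*A^5 + 7*A
  A^3 * (17*d + 4*d^3) = -4*A^9 - 29*A^5 - 29*A - 4*A^-3
  A^1 * (14 + 20*d^2 + d^4) = A^9 + 24*A^5 + 60*A + 24*A^-3 + A^-7
  A^-1 * (27*d + 8*d^3) = -8*A^5 - 51*A - 51*A^-3 - 8*A^-7
  A^-3 * (5 + 15*d^2 + d^4) = A^5 + 19*A + 41*A^-3 + 19*A^-7 + A^-11
  A^-5 * (4*d + 3*d^3) = -3*A - 13*A^-3 - 13*A^-7 - 3*A^-11
  A^-7 * (d^2) = A^-3 + 2*A^-7 + A^-11
Summing the groups: <K> = -A^13 + A^9 - A^5 + 2*A - 2*A^-3 + A^-7 - A^-11
Normalise by the writhe: (-A^3)^(-w) = (-A^3)^(1) = -A^3, so f(A) = -A^3 * <K> = A^16 - A^12 + A^8 - 2*A^4 + 2 - A^-4 + A^-8.
Substitute A = t^(-1/4), i.e. A^e → t^(-e/4): V(t) = t^2 - t + 2 - 2*t^-1 + t^-2 - t^-3 + t^-4

Answer: t^2 - t + 2 - 2*t^-1 + t^-2 - t^-3 + t^-4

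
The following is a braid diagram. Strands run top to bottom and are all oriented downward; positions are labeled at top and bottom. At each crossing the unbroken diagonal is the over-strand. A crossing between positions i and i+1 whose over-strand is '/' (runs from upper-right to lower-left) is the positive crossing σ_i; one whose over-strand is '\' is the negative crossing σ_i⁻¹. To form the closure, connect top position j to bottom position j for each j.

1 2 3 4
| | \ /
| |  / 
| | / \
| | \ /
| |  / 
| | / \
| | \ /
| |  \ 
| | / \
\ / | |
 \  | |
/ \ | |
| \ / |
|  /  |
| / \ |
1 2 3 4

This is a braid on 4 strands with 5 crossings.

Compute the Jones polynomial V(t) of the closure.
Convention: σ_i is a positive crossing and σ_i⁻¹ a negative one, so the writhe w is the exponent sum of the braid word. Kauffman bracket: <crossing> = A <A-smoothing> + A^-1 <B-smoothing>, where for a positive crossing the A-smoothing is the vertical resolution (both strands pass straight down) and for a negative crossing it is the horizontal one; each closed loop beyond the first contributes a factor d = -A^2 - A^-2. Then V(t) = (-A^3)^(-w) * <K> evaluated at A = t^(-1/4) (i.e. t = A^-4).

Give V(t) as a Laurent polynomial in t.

1

Derivation:
Reading the diagram top to bottom ('/'-over between positions i,i+1 = s_i, '\'-over = s_i^-1): braid word = s3 s3 s3^-1 s1^-1 s2.
First cancel adjacent σ_i σ_i⁻¹ pairs (Reidemeister II — same braid, same closure): s3 s3 s3^-1 s1^-1 s2 → s3 s1^-1 s2.
Braid: s3 s1^-1 s2 on 4 strands, 3 crossings.
Writhe w = (#positive) - (#negative) = 2 - 1 = 1.
State-sum expansion of <K>. There are 2^3 = 8 states.
Smooth each crossing (0=||, 1=⌣⌢); contribution A^(Σ sign_k(1-2s_k)) * d^(L-1).
  state 000: A-exp=+1, loops=4, term = A^1 * d^3
  state 001: A-exp=-1, loops=3, term = A^-1 * d^2
  state 010: A-exp=+3, loops=3, term = A^3 * d^2
  state 011: A-exp=+1, loops=2, term = A^1 * d^1
  state 100: A-exp=-1, loops=3, term = A^-1 * d^2
  state 101: A-exp=-3, loops=2, term = A^-3 * d^1
  state 110: A-exp=+1, loops=2, term = A^1 * d^1
  state 111: A-exp=-1, loops=1, term = A^-1 * d^0
Collect the terms by A-exponent (count of states per loop number):
Powers of d = -A^2 - A^-2: d^2 = A^4 + 2 + A^-4; d^3 = -A^6 - 3*A^2 - 3*A^-2 - A^-6.
  A^3 * (d^2) = A^7 + 2*A^3 + A^-1
  A^1 * (2*d + d^3) = -A^7 - 5*A^3 - 5*A^-1 - A^-5
  A^-1 * (1 + 2*d^2) = 2*A^3 + 5*A^-1 + 2*A^-5
  A^-3 * (d) = -A^-1 - A^-5
Summing the groups: <K> = -A^3
Normalise by the writhe: (-A^3)^(-w) = (-A^3)^(-1) = -A^-3, so f(A) = -A^-3 * <K> = 1.
Substitute A = t^(-1/4), i.e. A^e → t^(-e/4): V(t) = 1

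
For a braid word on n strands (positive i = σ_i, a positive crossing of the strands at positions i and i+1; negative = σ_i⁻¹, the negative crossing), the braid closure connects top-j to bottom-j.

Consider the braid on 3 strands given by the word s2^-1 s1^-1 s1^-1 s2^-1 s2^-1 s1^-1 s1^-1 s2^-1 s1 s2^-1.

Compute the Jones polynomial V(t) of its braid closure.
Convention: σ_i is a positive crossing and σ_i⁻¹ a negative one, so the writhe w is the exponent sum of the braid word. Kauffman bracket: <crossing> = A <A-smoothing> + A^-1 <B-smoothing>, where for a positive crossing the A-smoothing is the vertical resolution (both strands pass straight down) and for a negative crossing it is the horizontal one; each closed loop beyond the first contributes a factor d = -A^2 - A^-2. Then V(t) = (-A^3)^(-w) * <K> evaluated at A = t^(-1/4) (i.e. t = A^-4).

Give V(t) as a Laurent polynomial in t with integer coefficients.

Braid: s2^-1 s1^-1 s1^-1 s2^-1 s2^-1 s1^-1 s1^-1 s2^-1 s1 s2^-1 on 3 strands, 10 crossings.
Writhe w = (#positive) - (#negative) = 1 - 9 = -8.
Enumerate smoothing states for the bracket polynomial. There are 2^10 = 1024 states.
Smooth each crossing (0=||, 1=⌣⌢); contribution A^(Σ sign_k(1-2s_k)) * d^(L-1).
Tabulate the states by total A-exponent and number of loops L (A-exp: L × count):
  A^10: L=6 ×1
  A^8: L=5 ×10
  A^6: L=4 ×41, L=6 ×4
  A^4: L=3 ×86, L=5 ×34
  A^2: L=2 ×92, L=4 ×114, L=6 ×4
  A^0: L=1 ×40, L=3 ×185, L=5 ×27
  A^-2: L=2 ×142, L=4 ×67, L=6 ×1
  A^-4: L=1 ×40, L=3 ×76, L=5 ×4
  A^-6: L=2 ×39, L=4 ×6
  A^-8: L=1 ×5, L=3 ×5
  A^-10: L=2 ×1
Each group contributes A^e * Σ count * d^(L-1):
Powers of d = -A^2 - A^-2: d^2 = A^4 + 2 + A^-4; d^3 = -A^6 - 3*A^2 - 3*A^-2 - A^-6; d^4 = A^8 + 4*A^4 + 6 + 4*A^-4 + A^-8; d^5 = -A^10 - 5*A^6 - 10*A^2 - 10*A^-2 - 5*A^-6 - A^-10.
  A^10 * (d^5) = -A^20 - 5*A^16 - 10*A^12 - 10*A^8 - 5*A^4 - 1
  A^8 * (10*d^4) = 10*A^16 + 40*A^12 + 60*A^8 + 40*A^4 + 10
  A^6 * (41*d^3 + 4*d^5) = -4*A^16 - 61*A^12 - 163*A^8 - 163*A^4 - 61 - 4*A^-4
  A^4 * (86*d^2 + 34*d^4) = 34*A^12 + 222*A^8 + 376*A^4 + 222 + 34*A^-4
  A^2 * (92*d + 114*d^3 + 4*d^5) = -4*A^12 - 134*A^8 - 474*A^4 - 474 - 134*A^-4 - 4*A^-8
  A^0 * (40 + 185*d^2 + 27*d^4) = 27*A^8 + 293*A^4 + 572 + 293*A^-4 + 27*A^-8
  A^-2 * (142*d + 67*d^3 + d^5) = -A^8 - 72*A^4 - 353 - 353*A^-4 - 72*A^-8 - A^-12
  A^-4 * (40 + 76*d^2 + 4*d^4) = 4*A^4 + 92 + 216*A^-4 + 92*A^-8 + 4*A^-12
  A^-6 * (39*d + 6*d^3) = -6 - 57*A^-4 - 57*A^-8 - 6*A^-12
  A^-8 * (5 + 5*d^2) = 5*A^-4 + 15*A^-8 + 5*A^-12
  A^-10 * (d) = -A^-8 - A^-12
Summing the groups: <K> = -A^20 + A^16 - A^12 + A^8 - A^4 + 1 + A^-12
Normalise by the writhe: (-A^3)^(-w) = (-A^3)^(8) = A^24, so f(A) = A^24 * <K> = -A^44 + A^40 - A^36 + A^32 - A^28 + A^24 + A^12.
Substitute A = t^(-1/4), i.e. A^e → t^(-e/4): V(t) = t^-3 + t^-6 - t^-7 + t^-8 - t^-9 + t^-10 - t^-11

Answer: t^-3 + t^-6 - t^-7 + t^-8 - t^-9 + t^-10 - t^-11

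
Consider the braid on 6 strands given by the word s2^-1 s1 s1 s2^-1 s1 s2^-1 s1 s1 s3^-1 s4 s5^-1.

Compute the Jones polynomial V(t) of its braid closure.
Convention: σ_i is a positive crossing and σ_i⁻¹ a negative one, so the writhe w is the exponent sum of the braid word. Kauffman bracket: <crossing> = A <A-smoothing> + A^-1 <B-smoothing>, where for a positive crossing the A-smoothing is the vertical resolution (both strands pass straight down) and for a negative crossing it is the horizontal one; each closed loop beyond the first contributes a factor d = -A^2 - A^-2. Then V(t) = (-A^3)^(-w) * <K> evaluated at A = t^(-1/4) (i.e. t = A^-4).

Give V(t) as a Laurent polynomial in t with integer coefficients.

The presented braid s2^-1 s1 s1 s2^-1 s1 s2^-1 s1 s1 s3^-1 s4 s5^-1 on 6 strands reduces by inverse Markov moves (closure unchanged at each step):
  Destabilize: the word has the form β·s5^-1 where s5^-1 occurs only as the final letter (β ∈ B_5); drop it and the last strand → 5 strands.
  Destabilize: the word has the form β·s4 where s4 occurs only as the final letter (β ∈ B_4); drop it and the last strand → 4 strands.
  Destabilize: the word has the form β·s3^-1 where s3^-1 occurs only as the final letter (β ∈ B_3); drop it and the last strand → 3 strands.
Reduced to β = s2^-1 s1 s1 s2^-1 s1 s2^-1 s1 s1 on 3 strands, 8 crossings.
Compute on β:
Braid: s2^-1 s1 s1 s2^-1 s1 s2^-1 s1 s1 on 3 strands, 8 crossings.
Writhe w = (#positive) - (#negative) = 5 - 3 = 2.
State-sum expansion of <K>. There are 2^8 = 256 states.
Each crossing splits two ways (0=vertical, 1=horizontal). The state's weight is A^(#A-smoothings - #B-smoothings) * d^(loops - 1).
Tabulate the states by total A-exponent and number of loops L (A-exp: L × count):
  A^8: L=4 ×1
  A^6: L=3 ×8
  A^4: L=2 ×26, L=4 ×2
  A^2: L=1 ×35, L=3 ×21
  A^0: L=2 ×63, L=4 ×7
  A^-2: L=3 ×55, L=5 ×1
  A^-4: L=4 ×28
  A^-6: L=5 ×8
  A^-8: L=6 ×1
Each group contributes A^e * Σ count * d^(L-1):
Powers of d = -A^2 - A^-2: d^2 = A^4 + 2 + A^-4; d^3 = -A^6 - 3*A^2 - 3*A^-2 - A^-6; d^4 = A^8 + 4*A^4 + 6 + 4*A^-4 + A^-8; d^5 = -A^10 - 5*A^6 - 10*A^2 - 10*A^-2 - 5*A^-6 - A^-10.
  A^8 * (d^3) = -A^14 - 3*A^10 - 3*A^6 - A^2
  A^6 * (8*d^2) = 8*A^10 + 16*A^6 + 8*A^2
  A^4 * (26*d + 2*d^3) = -2*A^10 - 32*A^6 - 32*A^2 - 2*A^-2
  A^2 * (35 + 21*d^2) = 21*A^6 + 77*A^2 + 21*A^-2
  A^0 * (63*d + 7*d^3) = -7*A^6 - 84*A^2 - 84*A^-2 - 7*A^-6
  A^-2 * (55*d^2 + d^4) = A^6 + 59*A^2 + 116*A^-2 + 59*A^-6 + A^-10
  A^-4 * (28*d^3) = -28*A^2 - 84*A^-2 - 84*A^-6 - 28*A^-10
  A^-6 * (8*d^4) = 8*A^2 + 32*A^-2 + 48*A^-6 + 32*A^-10 + 8*A^-14
  A^-8 * (d^5) = -A^2 - 5*A^-2 - 10*A^-6 - 10*A^-10 - 5*A^-14 - A^-18
Summing the groups: <K> = -A^14 + 3*A^10 - 4*A^6 + 6*A^2 - 6*A^-2 + 6*A^-6 - 5*A^-10 + 3*A^-14 - A^-18
Normalise by the writhe: (-A^3)^(-w) = (-A^3)^(-2) = A^-6, so f(A) = A^-6 * <K> = -A^8 + 3*A^4 - 4 + 6*A^-4 - 6*A^-8 + 6*A^-12 - 5*A^-16 + 3*A^-20 - A^-24.
Substitute A = t^(-1/4), i.e. A^e → t^(-e/4): V(t) = -t^6 + 3*t^5 - 5*t^4 + 6*t^3 - 6*t^2 + 6*t - 4 + 3*t^-1 - t^-2

Answer: -t^6 + 3*t^5 - 5*t^4 + 6*t^3 - 6*t^2 + 6*t - 4 + 3*t^-1 - t^-2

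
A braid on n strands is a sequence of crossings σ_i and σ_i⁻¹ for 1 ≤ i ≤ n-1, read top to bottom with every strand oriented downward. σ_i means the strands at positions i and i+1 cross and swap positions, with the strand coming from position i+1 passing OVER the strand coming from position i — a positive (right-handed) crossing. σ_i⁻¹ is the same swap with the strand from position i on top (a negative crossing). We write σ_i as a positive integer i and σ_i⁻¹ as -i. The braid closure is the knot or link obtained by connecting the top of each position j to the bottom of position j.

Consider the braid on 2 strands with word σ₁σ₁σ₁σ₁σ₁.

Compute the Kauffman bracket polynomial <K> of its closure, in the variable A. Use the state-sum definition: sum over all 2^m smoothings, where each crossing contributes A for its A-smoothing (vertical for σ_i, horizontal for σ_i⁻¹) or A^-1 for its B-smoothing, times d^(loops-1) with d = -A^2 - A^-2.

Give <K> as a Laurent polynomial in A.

-A^7 - A^-1 + A^-5 - A^-9 + A^-13

Derivation:
Braid: s1 s1 s1 s1 s1 on 2 strands, 5 crossings.
Writhe w = (#positive) - (#negative) = 5 - 0 = 5.
State-sum expansion of <K>. There are 2^5 = 32 states.
For each crossing: s=0 is the vertical smoothing, s=1 horizontal. Crossing k contributes A^(sign_k * (1 - 2*s_k)); loop factor d = -A^2 - A^-2.
  state 00000: A-exp=+5, loops=2, term = A^5 * d^1
  state 00001: A-exp=+3, loops=1, term = A^3 * d^0
  state 00010: A-exp=+3, loops=1, term = A^3 * d^0
  state 00011: A-exp=+1, loops=2, term = A^1 * d^1
  state 00100: A-exp=+3, loops=1, term = A^3 * d^0
  state 00101: A-exp=+1, loops=2, term = A^1 * d^1
  state 00110: A-exp=+1, loops=2, term = A^1 * d^1
  state 00111: A-exp=-1, loops=3, term = A^-1 * d^2
  state 01000: A-exp=+3, loops=1, term = A^3 * d^0
  state 01001: A-exp=+1, loops=2, term = A^1 * d^1
  state 01010: A-exp=+1, loops=2, term = A^1 * d^1
  state 01011: A-exp=-1, loops=3, term = A^-1 * d^2
  state 01100: A-exp=+1, loops=2, term = A^1 * d^1
  state 01101: A-exp=-1, loops=3, term = A^-1 * d^2
  state 01110: A-exp=-1, loops=3, term = A^-1 * d^2
  state 01111: A-exp=-3, loops=4, term = A^-3 * d^3
  state 10000: A-exp=+3, loops=1, term = A^3 * d^0
  state 10001: A-exp=+1, loops=2, term = A^1 * d^1
  state 10010: A-exp=+1, loops=2, term = A^1 * d^1
  state 10011: A-exp=-1, loops=3, term = A^-1 * d^2
  state 10100: A-exp=+1, loops=2, term = A^1 * d^1
  state 10101: A-exp=-1, loops=3, term = A^-1 * d^2
  state 10110: A-exp=-1, loops=3, term = A^-1 * d^2
  state 10111: A-exp=-3, loops=4, term = A^-3 * d^3
  state 11000: A-exp=+1, loops=2, term = A^1 * d^1
  state 11001: A-exp=-1, loops=3, term = A^-1 * d^2
  state 11010: A-exp=-1, loops=3, term = A^-1 * d^2
  state 11011: A-exp=-3, loops=4, term = A^-3 * d^3
  state 11100: A-exp=-1, loops=3, term = A^-1 * d^2
  state 11101: A-exp=-3, loops=4, term = A^-3 * d^3
  state 11110: A-exp=-3, loops=4, term = A^-3 * d^3
  state 11111: A-exp=-5, loops=5, term = A^-5 * d^4
Collect the terms by A-exponent (count of states per loop number):
Powers of d = -A^2 - A^-2: d^2 = A^4 + 2 + A^-4; d^3 = -A^6 - 3*A^2 - 3*A^-2 - A^-6; d^4 = A^8 + 4*A^4 + 6 + 4*A^-4 + A^-8.
  A^5 * (d) = -A^7 - A^3
  A^3 * (5) = 5*A^3
  A^1 * (10*d) = -10*A^3 - 10*A^-1
  A^-1 * (10*d^2) = 10*A^3 + 20*A^-1 + 10*A^-5
  A^-3 * (5*d^3) = -5*A^3 - 15*A^-1 - 15*A^-5 - 5*A^-9
  A^-5 * (d^4) = A^3 + 4*A^-1 + 6*A^-5 + 4*A^-9 + A^-13
Summing the groups: <K> = -A^7 - A^-1 + A^-5 - A^-9 + A^-13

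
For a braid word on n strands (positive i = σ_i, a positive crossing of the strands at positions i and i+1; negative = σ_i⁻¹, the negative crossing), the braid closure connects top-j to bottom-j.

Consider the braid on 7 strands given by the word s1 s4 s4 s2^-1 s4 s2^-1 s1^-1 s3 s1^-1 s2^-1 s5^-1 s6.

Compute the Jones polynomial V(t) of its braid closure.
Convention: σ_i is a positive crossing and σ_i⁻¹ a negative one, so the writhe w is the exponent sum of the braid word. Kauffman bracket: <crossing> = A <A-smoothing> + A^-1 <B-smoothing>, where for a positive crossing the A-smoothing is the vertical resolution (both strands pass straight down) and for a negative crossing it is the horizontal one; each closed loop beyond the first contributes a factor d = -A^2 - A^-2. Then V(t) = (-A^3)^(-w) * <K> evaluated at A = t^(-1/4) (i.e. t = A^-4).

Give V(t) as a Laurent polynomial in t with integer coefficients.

-t^3 + 2*t^2 - 3*t + 4 - 3*t^-1 + 4*t^-2 - 2*t^-3 + t^-4 - t^-5

Derivation:
The presented braid s1 s4 s4 s2^-1 s4 s2^-1 s1^-1 s3 s1^-1 s2^-1 s5^-1 s6 on 7 strands reduces by inverse Markov moves (closure unchanged at each step):
  Destabilize: the word has the form β·s6 where s6 occurs only as the final letter (β ∈ B_6); drop it and the last strand → 6 strands.
  Destabilize: the word has the form β·s5^-1 where s5^-1 occurs only as the final letter (β ∈ B_5); drop it and the last strand → 5 strands.
Reduced to β = s1 s4 s4 s2^-1 s4 s2^-1 s1^-1 s3 s1^-1 s2^-1 on 5 strands, 10 crossings.
Compute on β:
Braid: s1 s4 s4 s2^-1 s4 s2^-1 s1^-1 s3 s1^-1 s2^-1 on 5 strands, 10 crossings.
Writhe w = (#positive) - (#negative) = 5 - 5 = 0.
Computing the Kauffman bracket via state sum. There are 2^10 = 1024 states.
Smooth each crossing (0=||, 1=⌣⌢); contribution A^(Σ sign_k(1-2s_k)) * d^(L-1).
Tabulate the states by total A-exponent and number of loops L (A-exp: L × count):
  A^10: L=6 ×1
  A^8: L=5 ×10
  A^6: L=4 ×40, L=6 ×5
  A^4: L=3 ×80, L=5 ×39, L=7 ×1
  A^2: L=2 ×79, L=4 ×117, L=6 ×14
  A^0: L=1 ×30, L=3 ×158, L=5 ×62, L=7 ×2
  A^-2: L=2 ×84, L=4 ×111, L=6 ×15
  A^-4: L=1 ×9, L=3 ×74, L=5 ×36, L=7 ×1
  A^-6: L=2 ×12, L=4 ×29, L=6 ×4
  A^-8: L=3 ×6, L=5 ×4
  A^-10: L=4 ×1
Each group contributes A^e * Σ count * d^(L-1):
Powers of d = -A^2 - A^-2: d^2 = A^4 + 2 + A^-4; d^3 = -A^6 - 3*A^2 - 3*A^-2 - A^-6; d^4 = A^8 + 4*A^4 + 6 + 4*A^-4 + A^-8; d^5 = -A^10 - 5*A^6 - 10*A^2 - 10*A^-2 - 5*A^-6 - A^-10; d^6 = A^12 + 6*A^8 + 15*A^4 + 20 + 15*A^-4 + 6*A^-8 + A^-12.
  A^10 * (d^5) = -A^20 - 5*A^16 - 10*A^12 - 10*A^8 - 5*A^4 - 1
  A^8 * (10*d^4) = 10*A^16 + 40*A^12 + 60*A^8 + 40*A^4 + 10
  A^6 * (40*d^3 + 5*d^5) = -5*A^16 - 65*A^12 - 170*A^8 - 170*A^4 - 65 - 5*A^-4
  A^4 * (80*d^2 + 39*d^4 + d^6) = A^16 + 45*A^12 + 251*A^8 + 414*A^4 + 251 + 45*A^-4 + A^-8
  A^2 * (79*d + 117*d^3 + 14*d^5) = -14*A^12 - 187*A^8 - 570*A^4 - 570 - 187*A^-4 - 14*A^-8
  A^0 * (30 + 158*d^2 + 62*d^4 + 2*d^6) = 2*A^12 + 74*A^8 + 436*A^4 + 758 + 436*A^-4 + 74*A^-8 + 2*A^-12
  A^-2 * (84*d + 111*d^3 + 15*d^5) = -15*A^8 - 186*A^4 - 567 - 567*A^-4 - 186*A^-8 - 15*A^-12
  A^-4 * (9 + 74*d^2 + 36*d^4 + d^6) = A^8 + 42*A^4 + 233 + 393*A^-4 + 233*A^-8 + 42*A^-12 + A^-16
  A^-6 * (12*d + 29*d^3 + 4*d^5) = -4*A^4 - 49 - 139*A^-4 - 139*A^-8 - 49*A^-12 - 4*A^-16
  A^-8 * (6*d^2 + 4*d^4) = 4 + 22*A^-4 + 36*A^-8 + 22*A^-12 + 4*A^-16
  A^-10 * (d^3) = -A^-4 - 3*A^-8 - 3*A^-12 - A^-16
Summing the groups: <K> = -A^20 + A^16 - 2*A^12 + 4*A^8 - 3*A^4 + 4 - 3*A^-4 + 2*A^-8 - A^-12
Normalise by the writhe: (-A^3)^(-w) = (-A^3)^(0) = 1, so f(A) = 1 * <K> = -A^20 + A^16 - 2*A^12 + 4*A^8 - 3*A^4 + 4 - 3*A^-4 + 2*A^-8 - A^-12.
Substitute A = t^(-1/4), i.e. A^e → t^(-e/4): V(t) = -t^3 + 2*t^2 - 3*t + 4 - 3*t^-1 + 4*t^-2 - 2*t^-3 + t^-4 - t^-5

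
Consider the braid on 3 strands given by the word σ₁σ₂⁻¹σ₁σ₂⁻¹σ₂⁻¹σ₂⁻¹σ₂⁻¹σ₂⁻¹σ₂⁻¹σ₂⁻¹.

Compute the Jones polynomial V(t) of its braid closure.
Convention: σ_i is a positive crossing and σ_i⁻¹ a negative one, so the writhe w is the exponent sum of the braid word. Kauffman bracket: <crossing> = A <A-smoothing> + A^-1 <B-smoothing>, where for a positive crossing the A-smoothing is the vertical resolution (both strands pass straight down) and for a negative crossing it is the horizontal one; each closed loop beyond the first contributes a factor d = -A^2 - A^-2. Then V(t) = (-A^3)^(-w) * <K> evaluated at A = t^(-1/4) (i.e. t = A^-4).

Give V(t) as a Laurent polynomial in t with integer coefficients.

Braid: s1 s2^-1 s1 s2^-1 s2^-1 s2^-1 s2^-1 s2^-1 s2^-1 s2^-1 on 3 strands, 10 crossings.
Writhe w = (#positive) - (#negative) = 2 - 8 = -6.
Enumerate smoothing states for the bracket polynomial. There are 2^10 = 1024 states.
Smooth each crossing (0=||, 1=⌣⌢); contribution A^(Σ sign_k(1-2s_k)) * d^(L-1).
Tabulate the states by total A-exponent and number of loops L (A-exp: L × count):
  A^10: L=9 ×1
  A^8: L=8 ×10
  A^6: L=7 ×45
  A^4: L=6 ×119, L=8 ×1
  A^2: L=5 ×203, L=7 ×7
  A^0: L=4 ×231, L=6 ×21
  A^-2: L=3 ×175, L=5 ×35
  A^-4: L=2 ×85, L=4 ×35
  A^-6: L=1 ×23, L=3 ×22
  A^-8: L=2 ×10
  A^-10: L=3 ×1
Each group contributes A^e * Σ count * d^(L-1):
Powers of d = -A^2 - A^-2: d^2 = A^4 + 2 + A^-4; d^3 = -A^6 - 3*A^2 - 3*A^-2 - A^-6; d^4 = A^8 + 4*A^4 + 6 + 4*A^-4 + A^-8; d^5 = -A^10 - 5*A^6 - 10*A^2 - 10*A^-2 - 5*A^-6 - A^-10; d^6 = A^12 + 6*A^8 + 15*A^4 + 20 + 15*A^-4 + 6*A^-8 + A^-12; d^7 = -A^14 - 7*A^10 - 21*A^6 - 35*A^2 - 35*A^-2 - 21*A^-6 - 7*A^-10 - A^-14; d^8 = A^16 + 8*A^12 + 28*A^8 + 56*A^4 + 70 + 56*A^-4 + 28*A^-8 + 8*A^-12 + A^-16.
  A^10 * (d^8) = A^26 + 8*A^22 + 28*A^18 + 56*A^14 + 70*A^10 + 56*A^6 + 28*A^2 + 8*A^-2 + A^-6
  A^8 * (10*d^7) = -10*A^22 - 70*A^18 - 210*A^14 - 350*A^10 - 350*A^6 - 210*A^2 - 70*A^-2 - 10*A^-6
  A^6 * (45*d^6) = 45*A^18 + 270*A^14 + 675*A^10 + 900*A^6 + 675*A^2 + 270*A^-2 + 45*A^-6
  A^4 * (119*d^5 + d^7) = -A^18 - 126*A^14 - 616*A^10 - 1225*A^6 - 1225*A^2 - 616*A^-2 - 126*A^-6 - A^-10
  A^2 * (203*d^4 + 7*d^6) = 7*A^14 + 245*A^10 + 917*A^6 + 1358*A^2 + 917*A^-2 + 245*A^-6 + 7*A^-10
  A^0 * (231*d^3 + 21*d^5) = -21*A^10 - 336*A^6 - 903*A^2 - 903*A^-2 - 336*A^-6 - 21*A^-10
  A^-2 * (175*d^2 + 35*d^4) = 35*A^6 + 315*A^2 + 560*A^-2 + 315*A^-6 + 35*A^-10
  A^-4 * (85*d + 35*d^3) = -35*A^2 - 190*A^-2 - 190*A^-6 - 35*A^-10
  A^-6 * (23 + 22*d^2) = 22*A^-2 + 67*A^-6 + 22*A^-10
  A^-8 * (10*d) = -10*A^-6 - 10*A^-10
  A^-10 * (d^2) = A^-6 + 2*A^-10 + A^-14
Summing the groups: <K> = A^26 - 2*A^22 + 2*A^18 - 3*A^14 + 3*A^10 - 3*A^6 + 3*A^2 - 2*A^-2 + 2*A^-6 - A^-10 + A^-14
Normalise by the writhe: (-A^3)^(-w) = (-A^3)^(6) = A^18, so f(A) = A^18 * <K> = A^44 - 2*A^40 + 2*A^36 - 3*A^32 + 3*A^28 - 3*A^24 + 3*A^20 - 2*A^16 + 2*A^12 - A^8 + A^4.
Substitute A = t^(-1/4), i.e. A^e → t^(-e/4): V(t) = t^-1 - t^-2 + 2*t^-3 - 2*t^-4 + 3*t^-5 - 3*t^-6 + 3*t^-7 - 3*t^-8 + 2*t^-9 - 2*t^-10 + t^-11

Answer: t^-1 - t^-2 + 2*t^-3 - 2*t^-4 + 3*t^-5 - 3*t^-6 + 3*t^-7 - 3*t^-8 + 2*t^-9 - 2*t^-10 + t^-11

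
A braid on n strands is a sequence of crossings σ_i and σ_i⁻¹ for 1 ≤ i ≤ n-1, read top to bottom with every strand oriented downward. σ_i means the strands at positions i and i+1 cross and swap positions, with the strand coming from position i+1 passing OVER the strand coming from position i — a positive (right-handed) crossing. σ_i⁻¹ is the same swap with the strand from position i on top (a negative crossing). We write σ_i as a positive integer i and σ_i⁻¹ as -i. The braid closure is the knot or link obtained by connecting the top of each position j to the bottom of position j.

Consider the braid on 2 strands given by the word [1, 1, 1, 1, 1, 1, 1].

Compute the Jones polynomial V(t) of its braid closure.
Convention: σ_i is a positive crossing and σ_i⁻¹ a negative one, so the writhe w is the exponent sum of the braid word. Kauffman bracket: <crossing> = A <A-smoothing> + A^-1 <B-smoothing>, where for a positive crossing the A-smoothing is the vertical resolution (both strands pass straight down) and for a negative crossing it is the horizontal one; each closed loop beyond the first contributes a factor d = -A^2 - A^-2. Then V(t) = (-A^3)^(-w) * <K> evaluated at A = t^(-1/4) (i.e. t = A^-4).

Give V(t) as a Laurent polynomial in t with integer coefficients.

Braid: s1 s1 s1 s1 s1 s1 s1 on 2 strands, 7 crossings.
Writhe w = (#positive) - (#negative) = 7 - 0 = 7.
Computing the Kauffman bracket via state sum. There are 2^7 = 128 states.
Each crossing splits two ways (0=vertical, 1=horizontal). The state's weight is A^(#A-smoothings - #B-smoothings) * d^(loops - 1).
Tabulate the states by total A-exponent and number of loops L (A-exp: L × count):
  A^7: L=2 ×1
  A^5: L=1 ×7
  A^3: L=2 ×21
  A^1: L=3 ×35
  A^-1: L=4 ×35
  A^-3: L=5 ×21
  A^-5: L=6 ×7
  A^-7: L=7 ×1
Each group contributes A^e * Σ count * d^(L-1):
Powers of d = -A^2 - A^-2: d^2 = A^4 + 2 + A^-4; d^3 = -A^6 - 3*A^2 - 3*A^-2 - A^-6; d^4 = A^8 + 4*A^4 + 6 + 4*A^-4 + A^-8; d^5 = -A^10 - 5*A^6 - 10*A^2 - 10*A^-2 - 5*A^-6 - A^-10; d^6 = A^12 + 6*A^8 + 15*A^4 + 20 + 15*A^-4 + 6*A^-8 + A^-12.
  A^7 * (d) = -A^9 - A^5
  A^5 * (7) = 7*A^5
  A^3 * (21*d) = -21*A^5 - 21*A
  A^1 * (35*d^2) = 35*A^5 + 70*A + 35*A^-3
  A^-1 * (35*d^3) = -35*A^5 - 105*A - 105*A^-3 - 35*A^-7
  A^-3 * (21*d^4) = 21*A^5 + 84*A + 126*A^-3 + 84*A^-7 + 21*A^-11
  A^-5 * (7*d^5) = -7*A^5 - 35*A - 70*A^-3 - 70*A^-7 - 35*A^-11 - 7*A^-15
  A^-7 * (d^6) = A^5 + 6*A + 15*A^-3 + 20*A^-7 + 15*A^-11 + 6*A^-15 + A^-19
Summing the groups: <K> = -A^9 - A + A^-3 - A^-7 + A^-11 - A^-15 + A^-19
Normalise by the writhe: (-A^3)^(-w) = (-A^3)^(-7) = -A^-21, so f(A) = -A^-21 * <K> = A^-12 + A^-20 - A^-24 + A^-28 - A^-32 + A^-36 - A^-40.
Substitute A = t^(-1/4), i.e. A^e → t^(-e/4): V(t) = -t^10 + t^9 - t^8 + t^7 - t^6 + t^5 + t^3

Answer: -t^10 + t^9 - t^8 + t^7 - t^6 + t^5 + t^3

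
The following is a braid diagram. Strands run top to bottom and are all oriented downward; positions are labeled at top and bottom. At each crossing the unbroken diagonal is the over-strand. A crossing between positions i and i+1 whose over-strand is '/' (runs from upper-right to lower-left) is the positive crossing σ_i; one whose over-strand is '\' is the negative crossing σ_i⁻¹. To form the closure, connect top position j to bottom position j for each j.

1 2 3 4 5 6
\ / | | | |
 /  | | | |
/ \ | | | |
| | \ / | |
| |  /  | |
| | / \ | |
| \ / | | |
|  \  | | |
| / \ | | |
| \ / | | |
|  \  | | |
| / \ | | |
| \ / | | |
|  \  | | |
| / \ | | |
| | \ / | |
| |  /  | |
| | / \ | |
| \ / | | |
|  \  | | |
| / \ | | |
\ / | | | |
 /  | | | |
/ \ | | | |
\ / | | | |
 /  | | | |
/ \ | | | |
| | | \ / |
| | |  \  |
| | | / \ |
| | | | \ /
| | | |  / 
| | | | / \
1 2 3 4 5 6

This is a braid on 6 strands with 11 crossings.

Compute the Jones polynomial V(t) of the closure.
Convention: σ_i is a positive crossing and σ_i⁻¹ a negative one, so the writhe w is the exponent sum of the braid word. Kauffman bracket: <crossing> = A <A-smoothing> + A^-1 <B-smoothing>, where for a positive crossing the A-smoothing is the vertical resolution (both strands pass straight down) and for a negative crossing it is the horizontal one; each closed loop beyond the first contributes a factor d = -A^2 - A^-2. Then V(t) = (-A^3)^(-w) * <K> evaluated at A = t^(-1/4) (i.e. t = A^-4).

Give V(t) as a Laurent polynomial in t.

Reading the diagram top to bottom ('/'-over between positions i,i+1 = s_i, '\'-over = s_i^-1): braid word = s1 s3 s2^-1 s2^-1 s2^-1 s3 s2^-1 s1 s1 s4^-1 s5.
The presented braid s1 s3 s2^-1 s2^-1 s2^-1 s3 s2^-1 s1 s1 s4^-1 s5 on 6 strands reduces by inverse Markov moves (closure unchanged at each step):
  Destabilize: the word has the form β·s5 where s5 occurs only as the final letter (β ∈ B_5); drop it and the last strand → 5 strands.
  Destabilize: the word has the form β·s4^-1 where s4^-1 occurs only as the final letter (β ∈ B_4); drop it and the last strand → 4 strands.
Reduced to β = s1 s3 s2^-1 s2^-1 s2^-1 s3 s2^-1 s1 s1 on 4 strands, 9 crossings.
Compute on β:
Braid: s1 s3 s2^-1 s2^-1 s2^-1 s3 s2^-1 s1 s1 on 4 strands, 9 crossings.
Writhe w = (#positive) - (#negative) = 5 - 4 = 1.
State-sum expansion of <K>. There are 2^9 = 512 states.
Smooth each crossing (0=||, 1=⌣⌢); contribution A^(Σ sign_k(1-2s_k)) * d^(L-1).
Tabulate the states by total A-exponent and number of loops L (A-exp: L × count):
  A^9: L=6 ×1
  A^7: L=5 ×9
  A^5: L=4 ×33, L=6 ×3
  A^3: L=3 ×64, L=5 ×19, L=7 ×1
  A^1: L=2 ×68, L=4 ×52, L=6 ×6
  A^-1: L=1 ×33, L=3 ×75, L=5 ×18
  A^-3: L=2 ×51, L=4 ×32, L=6 ×1
  A^-5: L=3 ×32, L=5 ×4
  A^-7: L=4 ×9
  A^-9: L=5 ×1
Each group contributes A^e * Σ count * d^(L-1):
Powers of d = -A^2 - A^-2: d^2 = A^4 + 2 + A^-4; d^3 = -A^6 - 3*A^2 - 3*A^-2 - A^-6; d^4 = A^8 + 4*A^4 + 6 + 4*A^-4 + A^-8; d^5 = -A^10 - 5*A^6 - 10*A^2 - 10*A^-2 - 5*A^-6 - A^-10; d^6 = A^12 + 6*A^8 + 15*A^4 + 20 + 15*A^-4 + 6*A^-8 + A^-12.
  A^9 * (d^5) = -A^19 - 5*A^15 - 10*A^11 - 10*A^7 - 5*A^3 - A^-1
  A^7 * (9*d^4) = 9*A^15 + 36*A^11 + 54*A^7 + 36*A^3 + 9*A^-1
  A^5 * (33*d^3 + 3*d^5) = -3*A^15 - 48*A^11 - 129*A^7 - 129*A^3 - 48*A^-1 - 3*A^-5
  A^3 * (64*d^2 + 19*d^4 + d^6) = A^15 + 25*A^11 + 155*A^7 + 262*A^3 + 155*A^-1 + 25*A^-5 + A^-9
  A^1 * (68*d + 52*d^3 + 6*d^5) = -6*A^11 - 82*A^7 - 284*A^3 - 284*A^-1 - 82*A^-5 - 6*A^-9
  A^-1 * (33 + 75*d^2 + 18*d^4) = 18*A^7 + 147*A^3 + 291*A^-1 + 147*A^-5 + 18*A^-9
  A^-3 * (51*d + 32*d^3 + d^5) = -A^7 - 37*A^3 - 157*A^-1 - 157*A^-5 - 37*A^-9 - A^-13
  A^-5 * (32*d^2 + 4*d^4) = 4*A^3 + 48*A^-1 + 88*A^-5 + 48*A^-9 + 4*A^-13
  A^-7 * (9*d^3) = -9*A^-1 - 27*A^-5 - 27*A^-9 - 9*A^-13
  A^-9 * (d^4) = A^-1 + 4*A^-5 + 6*A^-9 + 4*A^-13 + A^-17
Summing the groups: <K> = -A^19 + 2*A^15 - 3*A^11 + 5*A^7 - 6*A^3 + 5*A^-1 - 5*A^-5 + 3*A^-9 - 2*A^-13 + A^-17
Normalise by the writhe: (-A^3)^(-w) = (-A^3)^(-1) = -A^-3, so f(A) = -A^-3 * <K> = A^16 - 2*A^12 + 3*A^8 - 5*A^4 + 6 - 5*A^-4 + 5*A^-8 - 3*A^-12 + 2*A^-16 - A^-20.
Substitute A = t^(-1/4), i.e. A^e → t^(-e/4): V(t) = -t^5 + 2*t^4 - 3*t^3 + 5*t^2 - 5*t + 6 - 5*t^-1 + 3*t^-2 - 2*t^-3 + t^-4

Answer: -t^5 + 2*t^4 - 3*t^3 + 5*t^2 - 5*t + 6 - 5*t^-1 + 3*t^-2 - 2*t^-3 + t^-4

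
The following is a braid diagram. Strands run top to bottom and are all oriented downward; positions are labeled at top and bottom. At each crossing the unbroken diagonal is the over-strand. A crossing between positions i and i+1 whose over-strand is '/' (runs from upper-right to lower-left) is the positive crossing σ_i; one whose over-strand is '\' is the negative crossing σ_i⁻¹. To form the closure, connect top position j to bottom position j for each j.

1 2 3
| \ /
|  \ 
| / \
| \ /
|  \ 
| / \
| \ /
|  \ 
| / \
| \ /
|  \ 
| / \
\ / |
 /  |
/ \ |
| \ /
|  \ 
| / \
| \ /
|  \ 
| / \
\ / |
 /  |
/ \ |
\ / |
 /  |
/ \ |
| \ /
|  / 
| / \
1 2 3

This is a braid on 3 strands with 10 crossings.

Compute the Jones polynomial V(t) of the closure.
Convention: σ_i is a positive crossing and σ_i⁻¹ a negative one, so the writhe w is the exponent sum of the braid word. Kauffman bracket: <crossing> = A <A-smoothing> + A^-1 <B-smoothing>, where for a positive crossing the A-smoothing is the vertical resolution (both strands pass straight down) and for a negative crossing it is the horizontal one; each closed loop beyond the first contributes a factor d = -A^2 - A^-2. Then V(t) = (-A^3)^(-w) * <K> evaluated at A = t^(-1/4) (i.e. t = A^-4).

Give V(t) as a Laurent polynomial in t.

-t^2 + 2*t - 3 + 5*t^-1 - 4*t^-2 + 5*t^-3 - 4*t^-4 + 2*t^-5 - t^-6

Derivation:
Reading the diagram top to bottom ('/'-over between positions i,i+1 = s_i, '\'-over = s_i^-1): braid word = s2^-1 s2^-1 s2^-1 s2^-1 s1 s2^-1 s2^-1 s1 s1 s2.
The presented braid s2^-1 s2^-1 s2^-1 s2^-1 s1 s2^-1 s2^-1 s1 s1 s2 on 3 strands reduces by inverse Markov moves (closure unchanged at each step):
  Deconjugate: the word is γ·β·γ⁻¹ with γ = s2^-1 (prefix) and γ⁻¹ = s2 (suffix); strip both.
Reduced to β = s2^-1 s2^-1 s2^-1 s1 s2^-1 s2^-1 s1 s1 on 3 strands, 8 crossings.
Compute on β:
Braid: s2^-1 s2^-1 s2^-1 s1 s2^-1 s2^-1 s1 s1 on 3 strands, 8 crossings.
Writhe w = (#positive) - (#negative) = 3 - 5 = -2.
State-sum expansion of <K>. There are 2^8 = 256 states.
For each crossing: s=0 is the vertical smoothing, s=1 horizontal. Crossing k contributes A^(sign_k * (1 - 2*s_k)); loop factor d = -A^2 - A^-2.
Tabulate the states by total A-exponent and number of loops L (A-exp: L × count):
  A^8: L=6 ×1
  A^6: L=5 ×8
  A^4: L=4 ×27, L=6 ×1
  A^2: L=3 ×50, L=5 ×6
  A^0: L=2 ×53, L=4 ×17
  A^-2: L=1 ×27, L=3 ×28, L=5 ×1
  A^-4: L=2 ×24, L=4 ×4
  A^-6: L=3 ×8
  A^-8: L=4 ×1
Each group contributes A^e * Σ count * d^(L-1):
Powers of d = -A^2 - A^-2: d^2 = A^4 + 2 + A^-4; d^3 = -A^6 - 3*A^2 - 3*A^-2 - A^-6; d^4 = A^8 + 4*A^4 + 6 + 4*A^-4 + A^-8; d^5 = -A^10 - 5*A^6 - 10*A^2 - 10*A^-2 - 5*A^-6 - A^-10.
  A^8 * (d^5) = -A^18 - 5*A^14 - 10*A^10 - 10*A^6 - 5*A^2 - A^-2
  A^6 * (8*d^4) = 8*A^14 + 32*A^10 + 48*A^6 + 32*A^2 + 8*A^-2
  A^4 * (27*d^3 + d^5) = -A^14 - 32*A^10 - 91*A^6 - 91*A^2 - 32*A^-2 - A^-6
  A^2 * (50*d^2 + 6*d^4) = 6*A^10 + 74*A^6 + 136*A^2 + 74*A^-2 + 6*A^-6
  A^0 * (53*d + 17*d^3) = -17*A^6 - 104*A^2 - 104*A^-2 - 17*A^-6
  A^-2 * (27 + 28*d^2 + d^4) = A^6 + 32*A^2 + 89*A^-2 + 32*A^-6 + A^-10
  A^-4 * (24*d + 4*d^3) = -4*A^2 - 36*A^-2 - 36*A^-6 - 4*A^-10
  A^-6 * (8*d^2) = 8*A^-2 + 16*A^-6 + 8*A^-10
  A^-8 * (d^3) = -A^-2 - 3*A^-6 - 3*A^-10 - A^-14
Summing the groups: <K> = -A^18 + 2*A^14 - 4*A^10 + 5*A^6 - 4*A^2 + 5*A^-2 - 3*A^-6 + 2*A^-10 - A^-14
Normalise by the writhe: (-A^3)^(-w) = (-A^3)^(2) = A^6, so f(A) = A^6 * <K> = -A^24 + 2*A^20 - 4*A^16 + 5*A^12 - 4*A^8 + 5*A^4 - 3 + 2*A^-4 - A^-8.
Substitute A = t^(-1/4), i.e. A^e → t^(-e/4): V(t) = -t^2 + 2*t - 3 + 5*t^-1 - 4*t^-2 + 5*t^-3 - 4*t^-4 + 2*t^-5 - t^-6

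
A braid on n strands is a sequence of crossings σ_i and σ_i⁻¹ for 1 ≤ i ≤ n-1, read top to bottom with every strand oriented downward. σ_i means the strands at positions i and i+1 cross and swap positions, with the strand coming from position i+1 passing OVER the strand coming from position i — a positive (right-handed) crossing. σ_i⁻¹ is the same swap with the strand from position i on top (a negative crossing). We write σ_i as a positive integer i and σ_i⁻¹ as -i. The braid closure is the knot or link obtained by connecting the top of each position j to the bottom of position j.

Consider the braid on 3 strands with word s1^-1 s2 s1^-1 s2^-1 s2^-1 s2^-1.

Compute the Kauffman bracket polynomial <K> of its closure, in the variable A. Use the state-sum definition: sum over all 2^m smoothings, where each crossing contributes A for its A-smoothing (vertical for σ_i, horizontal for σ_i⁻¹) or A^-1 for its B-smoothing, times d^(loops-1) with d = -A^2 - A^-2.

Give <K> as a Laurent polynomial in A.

Braid: s1^-1 s2 s1^-1 s2^-1 s2^-1 s2^-1 on 3 strands, 6 crossings.
Writhe w = (#positive) - (#negative) = 1 - 5 = -4.
Enumerate smoothing states for the bracket polynomial. There are 2^6 = 64 states.
Smooth each crossing (0=||, 1=⌣⌢); contribution A^(Σ sign_k(1-2s_k)) * d^(L-1).
Tabulate the states by total A-exponent and number of loops L (A-exp: L × count):
  A^6: L=4 ×1
  A^4: L=3 ×6
  A^2: L=2 ×12, L=4 ×3
  A^0: L=1 ×9, L=3 ×10, L=5 ×1
  A^-2: L=2 ×12, L=4 ×3
  A^-4: L=1 ×2, L=3 ×4
  A^-6: L=2 ×1
Each group contributes A^e * Σ count * d^(L-1):
Powers of d = -A^2 - A^-2: d^2 = A^4 + 2 + A^-4; d^3 = -A^6 - 3*A^2 - 3*A^-2 - A^-6; d^4 = A^8 + 4*A^4 + 6 + 4*A^-4 + A^-8.
  A^6 * (d^3) = -A^12 - 3*A^8 - 3*A^4 - 1
  A^4 * (6*d^2) = 6*A^8 + 12*A^4 + 6
  A^2 * (12*d + 3*d^3) = -3*A^8 - 21*A^4 - 21 - 3*A^-4
  A^0 * (9 + 10*d^2 + d^4) = A^8 + 14*A^4 + 35 + 14*A^-4 + A^-8
  A^-2 * (12*d + 3*d^3) = -3*A^4 - 21 - 21*A^-4 - 3*A^-8
  A^-4 * (2 + 4*d^2) = 4 + 10*A^-4 + 4*A^-8
  A^-6 * (d) = -A^-4 - A^-8
Summing the groups: <K> = -A^12 + A^8 - A^4 + 2 - A^-4 + A^-8

Answer: -A^12 + A^8 - A^4 + 2 - A^-4 + A^-8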